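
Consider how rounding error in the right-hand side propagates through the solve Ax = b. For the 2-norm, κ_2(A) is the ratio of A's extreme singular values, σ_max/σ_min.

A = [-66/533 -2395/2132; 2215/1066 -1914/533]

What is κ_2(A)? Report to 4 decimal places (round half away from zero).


6.5000

AᵀA = [2929/676 -2475/338; -2475/338 38281/2704]; tr = 49997/2704, det = 83521/10816
λ_max, λ_min = (49997/2704 ± √2273859225/7311616)/2 = 289/16, 289/676
κ_2(A) = √(λ_max/λ_min) = √((289/16) / (289/676)) = 6.5000


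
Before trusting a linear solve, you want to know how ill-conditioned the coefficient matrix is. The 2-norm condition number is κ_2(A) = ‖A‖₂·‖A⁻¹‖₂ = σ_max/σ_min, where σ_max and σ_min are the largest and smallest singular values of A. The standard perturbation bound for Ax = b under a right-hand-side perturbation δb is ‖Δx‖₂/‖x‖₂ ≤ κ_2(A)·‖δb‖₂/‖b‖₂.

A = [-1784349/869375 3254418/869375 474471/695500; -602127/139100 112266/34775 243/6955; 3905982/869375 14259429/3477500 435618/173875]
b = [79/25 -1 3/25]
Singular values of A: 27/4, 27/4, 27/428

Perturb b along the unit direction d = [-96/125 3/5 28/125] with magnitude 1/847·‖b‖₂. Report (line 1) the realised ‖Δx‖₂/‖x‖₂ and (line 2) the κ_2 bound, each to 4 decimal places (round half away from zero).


from the listed singular values, σ₁ = 27/4, σ_n = 27/428
condition number: (27/4) ÷ (27/428) = 107.0000
bound on ‖Δx‖/‖x‖: κ·ε = 107.0000·1/847 = 0.1263
solve Ax = b  →  x = [10.9379 14.8308 -43.8405]
2-norm of b is 3.3166; of x, 47.5560
Δx = A⁻¹·δb where δb = 1/847·3.3166·d; ‖Δx‖ = 0.0621
relative error = 0.0013
tightness: 0.0013 against a bound of 0.1263 (unrounded ratio ≈ 0.0103)

0.0013
0.1263


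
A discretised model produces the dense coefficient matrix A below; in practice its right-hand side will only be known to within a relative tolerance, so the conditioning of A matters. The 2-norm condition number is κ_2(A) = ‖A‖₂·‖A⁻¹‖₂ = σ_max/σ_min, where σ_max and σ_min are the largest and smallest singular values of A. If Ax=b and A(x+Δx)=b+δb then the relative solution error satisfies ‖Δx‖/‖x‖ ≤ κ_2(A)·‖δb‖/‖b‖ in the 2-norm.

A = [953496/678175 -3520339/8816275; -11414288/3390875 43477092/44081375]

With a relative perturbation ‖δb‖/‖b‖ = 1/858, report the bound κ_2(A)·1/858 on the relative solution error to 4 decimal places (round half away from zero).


0.3952

AᵀA = [153014836097344/11498033265625 -44628906028392/11498033265625; -44628906028392/11498033265625 13018208258281/11498033265625]; tr = 265652870969/18396853225, det = 33362176/18396853225
eigenvalues of AᵀA: λ = (tr ± √(tr²−4·det))/2 = 361/25, 92416/735874129
κ_2(A) = √(λ_max/λ_min) = √((361/25) / (92416/735874129)) = 339.0875
worst-case relative error ≤ 339.0875 × 1/858 = 0.3952


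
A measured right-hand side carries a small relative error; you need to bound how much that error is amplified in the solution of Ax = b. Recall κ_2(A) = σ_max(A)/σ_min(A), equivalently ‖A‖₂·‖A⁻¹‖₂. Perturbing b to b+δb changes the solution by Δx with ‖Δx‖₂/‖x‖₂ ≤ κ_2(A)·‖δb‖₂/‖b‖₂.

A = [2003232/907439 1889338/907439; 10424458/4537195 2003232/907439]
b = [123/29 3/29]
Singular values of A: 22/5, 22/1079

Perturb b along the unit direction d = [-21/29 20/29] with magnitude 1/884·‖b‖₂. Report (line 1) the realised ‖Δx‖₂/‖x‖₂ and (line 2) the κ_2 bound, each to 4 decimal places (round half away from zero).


0.0016
0.2441

from the listed singular values, σ₁ = 22/5, σ_n = 22/1079
condition number: (22/5) ÷ (22/1079) = 215.8000
bound on ‖Δx‖/‖x‖: κ·ε = 215.8000·1/884 = 0.2441
solve Ax = b  →  x = [101.9671 -106.0768]
‖b‖ = 4.2426, ‖x‖ = 147.1379
re-solving with b+δb shifts x by Δx of norm 0.2354
realised ‖Δx‖/‖x‖ = 0.0016
so the bound overstates the realised error by a factor of ≈ 152.5953 (computed from the unrounded values)


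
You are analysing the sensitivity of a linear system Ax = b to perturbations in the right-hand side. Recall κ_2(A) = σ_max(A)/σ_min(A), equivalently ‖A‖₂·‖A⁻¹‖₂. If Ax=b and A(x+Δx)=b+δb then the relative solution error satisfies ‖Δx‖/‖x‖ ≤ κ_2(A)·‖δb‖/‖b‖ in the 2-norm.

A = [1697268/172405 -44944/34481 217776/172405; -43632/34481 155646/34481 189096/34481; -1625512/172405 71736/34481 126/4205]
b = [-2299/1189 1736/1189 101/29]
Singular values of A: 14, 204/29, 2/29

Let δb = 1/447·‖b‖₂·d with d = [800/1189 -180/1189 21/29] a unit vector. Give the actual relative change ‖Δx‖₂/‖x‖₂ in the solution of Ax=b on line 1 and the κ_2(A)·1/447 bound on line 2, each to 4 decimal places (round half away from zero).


largest singular value 14, smallest 2/29
κ_2(A) = 14 / (2/29) = 203.0000
κ_2(A)·‖δb‖/‖b‖ = 0.4541
solve Ax = b  →  x = [-2.8064 -11.1711 8.8137]
‖b‖₂ = 4.2426 and ‖x‖₂ = 14.5035
with δb = [0.0064 -0.0014 0.0069], A·Δx = δb → ‖Δx‖ = 0.1376
relative error = 0.0095
so the bound overstates the realised error by a factor of ≈ 47.8591 (computed from the unrounded values)

0.0095
0.4541


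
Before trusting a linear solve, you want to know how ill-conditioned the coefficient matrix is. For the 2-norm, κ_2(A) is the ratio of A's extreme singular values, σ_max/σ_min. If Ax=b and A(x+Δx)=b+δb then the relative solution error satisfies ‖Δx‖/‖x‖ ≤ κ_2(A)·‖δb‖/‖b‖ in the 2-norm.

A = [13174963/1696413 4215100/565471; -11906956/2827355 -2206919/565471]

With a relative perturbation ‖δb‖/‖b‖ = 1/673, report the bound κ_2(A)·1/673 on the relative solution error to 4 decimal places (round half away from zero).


0.2045

form AᵀA = [19430697792241/248946113025 1233570916928/16596407535; 1233570916928/16596407535 78330655649/1106427169] with trace 44060755426/296012025 and determinant 13845841/11840481
λ_max, λ_min = (44060755426/296012025 ± √1940940315166564638976/87623118944600625)/2 = 3721/25, 93025/11840481
κ = σ_max/σ_min = (61/5)/(305/3441) = 137.6400
bound on ‖Δx‖/‖x‖: κ·ε = 137.6400·1/673 = 0.2045


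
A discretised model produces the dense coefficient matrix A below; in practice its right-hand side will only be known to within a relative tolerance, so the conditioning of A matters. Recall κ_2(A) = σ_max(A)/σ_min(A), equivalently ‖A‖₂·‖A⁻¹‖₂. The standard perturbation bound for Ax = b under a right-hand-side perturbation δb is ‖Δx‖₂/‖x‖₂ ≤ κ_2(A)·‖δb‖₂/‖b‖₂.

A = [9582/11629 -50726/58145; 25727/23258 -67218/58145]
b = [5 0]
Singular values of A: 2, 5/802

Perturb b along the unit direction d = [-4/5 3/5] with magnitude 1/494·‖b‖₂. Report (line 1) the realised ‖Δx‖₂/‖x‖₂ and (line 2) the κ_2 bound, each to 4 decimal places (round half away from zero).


largest singular value 2, smallest 5/802
κ_2(A) = 2 / (5/802) = 320.8000
perturbation bound = 320.8000·1/494 = 0.6494
solve Ax = b  →  x = [-463.5724 -443.5690]
‖b‖₂ = 5.0000 and ‖x‖₂ = 641.6018
with δb = [-0.0081 0.0061], A·Δx = δb → ‖Δx‖ = 1.6235
realised ‖Δx‖/‖x‖ = 0.0025
realised/bound (from unrounded values) ≈ 0.0039

0.0025
0.6494


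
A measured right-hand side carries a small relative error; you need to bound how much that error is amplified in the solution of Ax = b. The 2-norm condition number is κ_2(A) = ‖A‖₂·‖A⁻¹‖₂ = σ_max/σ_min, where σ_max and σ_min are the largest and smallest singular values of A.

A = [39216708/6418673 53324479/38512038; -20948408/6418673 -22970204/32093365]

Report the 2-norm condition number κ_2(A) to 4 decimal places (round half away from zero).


345.3375

AᵀA = [6840089910352/142558349761 7695033357778/712791748805; 7695033357778/712791748805 311703084084409/128302514784900]; tr = 3847581203689/76325112900, det = 406586896/19081278225
λ_max, λ_min = (3847581203689/76325112900 ± √14803384594329040338274321/5825522859197746410000)/2 = 5041/100, 322624/763251129
σ_max=√(5041/100)=(71/10), σ_min=√(322624/763251129)=(568/27627) → κ = 345.3375


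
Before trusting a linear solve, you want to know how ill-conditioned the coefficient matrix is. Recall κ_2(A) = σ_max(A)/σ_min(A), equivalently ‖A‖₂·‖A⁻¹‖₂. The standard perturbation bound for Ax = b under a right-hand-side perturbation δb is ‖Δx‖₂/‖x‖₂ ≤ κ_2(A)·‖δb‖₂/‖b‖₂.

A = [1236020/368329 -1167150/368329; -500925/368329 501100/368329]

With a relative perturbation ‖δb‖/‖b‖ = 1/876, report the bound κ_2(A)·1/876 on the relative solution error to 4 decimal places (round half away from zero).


0.1115

AᵀA = [10524682225/802758889 -10021504500/802758889; -10021504500/802758889 9546392500/802758889]; tr = 23865725/954529, det = 62500/954529
eigenvalues of AᵀA: λ = (tr ± √(tr²−4·det))/2 = 25, 2500/954529
σ_max=√25=5, σ_min=√(2500/954529)=(50/977) → κ = 97.7000
bound on ‖Δx‖/‖x‖: κ·ε = 97.7000·1/876 = 0.1115


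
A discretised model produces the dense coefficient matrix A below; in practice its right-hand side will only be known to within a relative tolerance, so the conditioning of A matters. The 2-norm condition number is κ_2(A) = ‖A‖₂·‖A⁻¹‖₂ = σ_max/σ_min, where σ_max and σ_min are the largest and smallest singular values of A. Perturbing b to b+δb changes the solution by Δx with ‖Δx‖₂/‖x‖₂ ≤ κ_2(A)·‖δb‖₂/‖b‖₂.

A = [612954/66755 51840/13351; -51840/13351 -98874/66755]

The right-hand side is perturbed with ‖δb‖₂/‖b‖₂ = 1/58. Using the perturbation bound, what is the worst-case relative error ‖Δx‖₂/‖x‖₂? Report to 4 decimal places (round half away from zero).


form AᵀA = [201591828/2028325 3359232/81133; 3359232/81133 35029908/2028325] with trace 18201672/156025 and determinant 8503056/3900625
solving λ² − 18201672/156025·λ + 8503056/3900625 = 0 gives λ = 2916/25, 2916/156025
κ = σ_max/σ_min = (54/5)/(54/395) = 79.0000
bound on ‖Δx‖/‖x‖: κ·ε = 79.0000·1/58 = 1.3621

1.3621


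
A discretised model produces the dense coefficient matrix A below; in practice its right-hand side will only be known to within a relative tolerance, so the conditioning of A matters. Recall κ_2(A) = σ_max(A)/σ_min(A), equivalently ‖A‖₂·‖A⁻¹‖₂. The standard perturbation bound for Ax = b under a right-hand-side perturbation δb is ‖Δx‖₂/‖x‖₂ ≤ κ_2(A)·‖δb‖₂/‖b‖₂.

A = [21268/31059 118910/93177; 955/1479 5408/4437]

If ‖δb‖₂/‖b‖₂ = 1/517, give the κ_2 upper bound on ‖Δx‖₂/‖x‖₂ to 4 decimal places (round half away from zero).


form AᵀA = [1016089/1147041 5715320/3441123; 5715320/3441123 32148964/10323369] with trace 142885/35721 and determinant 4/35721
char-poly roots: 4 and 1/35721
κ_2(A) = √(λ_max/λ_min) = √(4 / (1/35721)) = 378.0000
bound on ‖Δx‖/‖x‖: κ·ε = 378.0000·1/517 = 0.7311

0.7311


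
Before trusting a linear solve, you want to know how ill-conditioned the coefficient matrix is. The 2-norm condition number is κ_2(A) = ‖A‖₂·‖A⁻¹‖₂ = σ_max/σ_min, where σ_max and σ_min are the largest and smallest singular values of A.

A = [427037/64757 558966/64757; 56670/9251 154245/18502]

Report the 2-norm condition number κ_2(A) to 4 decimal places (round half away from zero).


107.1840

AᵀA = [403951909/4986289 538472337/4986289; 538472337/4986289 2872243089/19945156]; tr = 4488050725/19945156, det = 87890625/19945156
solving λ² − 4488050725/19945156·λ + 87890625/19945156 = 0 gives λ = 225, 390625/19945156
κ = σ_max/σ_min = 15/(625/4466) = 107.1840


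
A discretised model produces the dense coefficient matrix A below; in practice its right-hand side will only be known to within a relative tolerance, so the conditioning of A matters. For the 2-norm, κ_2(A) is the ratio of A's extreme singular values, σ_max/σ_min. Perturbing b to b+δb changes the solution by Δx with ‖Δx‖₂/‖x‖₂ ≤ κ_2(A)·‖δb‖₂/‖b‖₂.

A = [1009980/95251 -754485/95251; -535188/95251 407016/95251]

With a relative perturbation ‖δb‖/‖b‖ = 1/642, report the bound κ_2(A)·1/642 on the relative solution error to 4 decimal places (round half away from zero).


form AᵀA = [4520712096/31393609 -3390466572/31393609; -3390466572/31393609 2542939929/31393609] with trace 7063652025/31393609 and determinant 20250000/31393609
λ_max, λ_min = (7063652025/31393609 ± √49892637047957600625/985558686044881)/2 = 225, 90000/31393609
κ_2(A) = √(λ_max/λ_min) = √(225 / (90000/31393609)) = 280.1500
perturbation bound = 280.1500·1/642 = 0.4364

0.4364


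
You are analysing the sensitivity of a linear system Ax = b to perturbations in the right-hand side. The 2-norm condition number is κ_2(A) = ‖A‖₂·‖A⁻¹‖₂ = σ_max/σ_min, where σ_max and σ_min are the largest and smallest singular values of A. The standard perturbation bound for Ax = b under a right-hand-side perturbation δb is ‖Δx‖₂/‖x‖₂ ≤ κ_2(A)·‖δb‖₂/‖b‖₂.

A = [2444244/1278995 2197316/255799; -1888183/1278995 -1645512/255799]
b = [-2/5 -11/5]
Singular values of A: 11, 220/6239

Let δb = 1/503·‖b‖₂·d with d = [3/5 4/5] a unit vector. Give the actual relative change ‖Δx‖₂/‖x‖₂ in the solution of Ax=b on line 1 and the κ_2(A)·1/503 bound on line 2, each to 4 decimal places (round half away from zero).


from the listed singular values, σ₁ = 11, σ_n = 220/6239
condition number: 11 ÷ (220/6239) = 311.9500
bound on ‖Δx‖/‖x‖: κ·ε = 311.9500·1/503 = 0.6202
solve Ax = b  →  x = [55.3548 -12.3616]
‖b‖₂ = 2.2361 and ‖x‖₂ = 56.7183
with δb = [0.0027 0.0036], A·Δx = δb → ‖Δx‖ = 0.1261
relative error = 0.0022
realised/bound (from unrounded values) ≈ 0.0036

0.0022
0.6202


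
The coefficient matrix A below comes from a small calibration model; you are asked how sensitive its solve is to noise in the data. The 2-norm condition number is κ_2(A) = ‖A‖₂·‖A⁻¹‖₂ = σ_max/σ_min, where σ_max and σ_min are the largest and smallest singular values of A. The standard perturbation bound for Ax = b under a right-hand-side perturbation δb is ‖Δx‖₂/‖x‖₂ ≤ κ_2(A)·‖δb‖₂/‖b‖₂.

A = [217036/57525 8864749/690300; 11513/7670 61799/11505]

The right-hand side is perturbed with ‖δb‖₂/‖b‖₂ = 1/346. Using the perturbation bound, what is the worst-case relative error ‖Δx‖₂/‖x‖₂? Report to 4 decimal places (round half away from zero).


0.6139

form AᵀA = [1291373161/78322500 6639470453/117483750; 6639470453/117483750 546346709329/2819610000] with trace 948537829/4511376 and determinant 17682025/18045504
char-poly roots: 841/4 and 21025/4511376
σ_max=√(841/4)=(29/2), σ_min=√(21025/4511376)=(145/2124) → κ = 212.4000
κ_2(A)·‖δb‖/‖b‖ = 0.6139


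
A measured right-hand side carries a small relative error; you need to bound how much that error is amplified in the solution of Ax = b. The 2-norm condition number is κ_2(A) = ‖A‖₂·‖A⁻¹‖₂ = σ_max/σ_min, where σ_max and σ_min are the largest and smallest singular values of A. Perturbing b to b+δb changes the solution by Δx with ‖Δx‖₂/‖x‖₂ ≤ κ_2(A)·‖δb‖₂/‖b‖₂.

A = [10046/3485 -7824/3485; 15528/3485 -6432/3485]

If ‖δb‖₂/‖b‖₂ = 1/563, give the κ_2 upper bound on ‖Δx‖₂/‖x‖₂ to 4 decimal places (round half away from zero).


0.0137

M = AᵀA = [13681636/485809 -7139040/485809; -7139040/485809 4103424/485809]. tr(M)=61540/1681, det(M)=36864/1681
char-poly roots: 36 and 1024/1681
κ_2(A) = √(λ_max/λ_min) = √(36 / (1024/1681)) = 7.6875
κ_2(A)·‖δb‖/‖b‖ = 0.0137


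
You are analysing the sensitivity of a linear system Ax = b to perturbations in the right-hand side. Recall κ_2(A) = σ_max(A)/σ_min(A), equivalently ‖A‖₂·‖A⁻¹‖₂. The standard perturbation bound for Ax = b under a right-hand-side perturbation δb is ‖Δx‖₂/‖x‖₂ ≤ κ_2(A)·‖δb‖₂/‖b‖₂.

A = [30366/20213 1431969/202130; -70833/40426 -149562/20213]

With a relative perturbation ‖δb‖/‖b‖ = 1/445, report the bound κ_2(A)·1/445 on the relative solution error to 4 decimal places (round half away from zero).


M = AᵀA = [10351593/1943236 57344112/2429045; 57344112/2429045 5097995721/48580900]. tr(M)=1593333/14450, det(M)=194481/115600
eigenvalues of AᵀA: λ = (tr ± √(tr²−4·det))/2 = 441/4, 441/28900
σ_max=√(441/4)=(21/2), σ_min=√(441/28900)=(21/170) → κ = 85.0000
perturbation bound = 85.0000·1/445 = 0.1910

0.1910


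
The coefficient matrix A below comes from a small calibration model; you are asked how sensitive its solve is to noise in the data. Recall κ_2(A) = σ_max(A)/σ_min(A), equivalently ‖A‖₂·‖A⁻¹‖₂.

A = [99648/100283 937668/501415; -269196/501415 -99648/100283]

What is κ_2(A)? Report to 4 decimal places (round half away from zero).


AᵀA = [1109721744/869955025 416130048/173991005; 416130048/173991005 3901260816/869955025]; tr = 3467808/602045, det = 20736/75255625
solving λ² − 3467808/602045·λ + 20736/75255625 = 0 gives λ = 144/25, 144/3010225
so κ_2 = √((144/25) / (144/3010225)) = 347.0000

347.0000


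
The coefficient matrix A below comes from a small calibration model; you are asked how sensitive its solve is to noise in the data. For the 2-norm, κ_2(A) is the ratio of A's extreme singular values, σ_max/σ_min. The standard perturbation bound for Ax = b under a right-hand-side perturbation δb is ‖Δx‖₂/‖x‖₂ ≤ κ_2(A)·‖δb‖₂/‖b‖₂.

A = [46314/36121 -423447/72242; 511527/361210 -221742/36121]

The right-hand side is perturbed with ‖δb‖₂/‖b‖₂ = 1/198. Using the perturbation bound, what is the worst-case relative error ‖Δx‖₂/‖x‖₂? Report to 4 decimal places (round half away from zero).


0.8899

M = AᵀA = [476158531329/130472664100 -105742320912/6523633205; -105742320912/6523633205 375985420065/5218906564]. tr(M)=2937475917/38808050, det(M)=57289761/310464400
char-poly roots: 7569/100 and 7569/3104644
σ_max=√(7569/100)=(87/10), σ_min=√(7569/3104644)=(87/1762) → κ = 176.2000
perturbation bound = 176.2000·1/198 = 0.8899


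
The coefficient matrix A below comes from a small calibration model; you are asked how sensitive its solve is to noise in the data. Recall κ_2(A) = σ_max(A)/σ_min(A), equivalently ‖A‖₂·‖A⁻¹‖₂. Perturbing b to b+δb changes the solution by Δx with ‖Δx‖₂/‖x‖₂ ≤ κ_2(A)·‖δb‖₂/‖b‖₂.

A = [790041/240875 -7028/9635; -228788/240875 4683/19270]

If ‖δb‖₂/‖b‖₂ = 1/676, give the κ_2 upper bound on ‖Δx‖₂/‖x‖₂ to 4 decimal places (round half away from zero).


0.1738

M = AᵀA = [1082413969/92833225 -48704922/18566645; -48704922/18566645 8780065/14853316]. tr(M)=2706221/220900, det(M)=2401/220900
solving λ² − 2706221/220900·λ + 2401/220900 = 0 gives λ = 49/4, 49/55225
so κ_2 = √((49/4) / (49/55225)) = 117.5000
perturbation bound = 117.5000·1/676 = 0.1738


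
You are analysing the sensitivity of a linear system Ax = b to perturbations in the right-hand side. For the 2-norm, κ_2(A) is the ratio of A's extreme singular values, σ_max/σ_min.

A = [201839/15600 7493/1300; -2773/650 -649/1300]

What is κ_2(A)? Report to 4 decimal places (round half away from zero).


12.0000

form AᵀA = [5559157/29952 191455/2496; 191455/2496 3481/104] with trace 504745/2304 and determinant 12117361/36864
char-poly roots: 3481/16 and 3481/2304
σ_max=√(3481/16)=(59/4), σ_min=√(3481/2304)=(59/48) → κ = 12.0000


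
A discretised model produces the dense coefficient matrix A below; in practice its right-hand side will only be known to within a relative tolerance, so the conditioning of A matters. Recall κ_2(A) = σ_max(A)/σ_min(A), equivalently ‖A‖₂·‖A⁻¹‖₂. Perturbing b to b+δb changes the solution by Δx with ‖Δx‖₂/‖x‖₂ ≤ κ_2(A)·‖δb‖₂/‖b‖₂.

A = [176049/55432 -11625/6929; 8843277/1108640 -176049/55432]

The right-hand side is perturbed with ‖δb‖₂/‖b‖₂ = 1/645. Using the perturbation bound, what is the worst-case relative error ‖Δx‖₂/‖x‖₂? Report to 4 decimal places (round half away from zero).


AᵀA = [536099693841/7272678400 -11149711317/363633920; -11149711317/363633920 234569529/18181696]; tr = 3727381689/43033600, det = 74805201/6885376
char-poly roots: 8649/100 and 216225/1721344
κ_2(A) = √(λ_max/λ_min) = √((8649/100) / (216225/1721344)) = 26.2400
bound on ‖Δx‖/‖x‖: κ·ε = 26.2400·1/645 = 0.0407

0.0407


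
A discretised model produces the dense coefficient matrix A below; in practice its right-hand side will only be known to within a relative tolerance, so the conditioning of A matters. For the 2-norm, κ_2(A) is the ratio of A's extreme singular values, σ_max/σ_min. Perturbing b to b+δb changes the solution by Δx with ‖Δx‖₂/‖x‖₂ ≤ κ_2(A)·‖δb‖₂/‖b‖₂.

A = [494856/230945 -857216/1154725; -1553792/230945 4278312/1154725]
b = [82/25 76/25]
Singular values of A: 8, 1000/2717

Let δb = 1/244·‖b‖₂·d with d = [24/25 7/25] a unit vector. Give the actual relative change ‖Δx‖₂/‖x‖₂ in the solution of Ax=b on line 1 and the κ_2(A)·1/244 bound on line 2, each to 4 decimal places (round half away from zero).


largest singular value 8, smallest 1000/2717
condition number: 8 ÷ (1000/2717) = 21.7360
κ_2(A)·‖δb‖/‖b‖ = 0.0891
solve Ax = b  →  x = [4.8938 9.7071]
2-norm of b is 4.4721; of x, 10.8709
with δb = [0.0176 0.0051], A·Δx = δb → ‖Δx‖ = 0.0498
dividing the unrounded norms, ‖Δx‖/‖x‖ = 0.0046
tightness: 0.0046 against a bound of 0.0891 (unrounded ratio ≈ 0.0514)

0.0046
0.0891


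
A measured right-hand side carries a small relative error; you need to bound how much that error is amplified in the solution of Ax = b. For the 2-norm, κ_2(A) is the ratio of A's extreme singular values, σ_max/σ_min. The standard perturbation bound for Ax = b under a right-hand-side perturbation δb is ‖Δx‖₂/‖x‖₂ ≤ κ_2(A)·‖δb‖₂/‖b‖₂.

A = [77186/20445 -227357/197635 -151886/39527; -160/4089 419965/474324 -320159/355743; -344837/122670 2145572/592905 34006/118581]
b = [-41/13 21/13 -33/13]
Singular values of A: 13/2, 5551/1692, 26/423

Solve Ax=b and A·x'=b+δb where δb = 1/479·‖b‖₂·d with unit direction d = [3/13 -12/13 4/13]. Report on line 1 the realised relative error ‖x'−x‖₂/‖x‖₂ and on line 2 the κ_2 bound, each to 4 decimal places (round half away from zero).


0.0030
0.2208

from the listed singular values, σ₁ = 13/2, σ_n = 26/423
κ = σ_max/σ_min = (13/2)/(26/423) = 105.7500
bound on ‖Δx‖/‖x‖: κ·ε = 105.7500·1/479 = 0.2208
solve Ax = b  →  x = [-33.7719 -24.9638 -24.8861]
‖b‖₂ = 4.3589 and ‖x‖₂ = 48.8165
δb = ε·‖b‖·d = [0.0021 -0.0084 0.0028]; solving A·Δx = δb gives ‖Δx‖ = 0.1480
relative error = 0.0030
tightness: 0.0030 against a bound of 0.2208 (unrounded ratio ≈ 0.0137)


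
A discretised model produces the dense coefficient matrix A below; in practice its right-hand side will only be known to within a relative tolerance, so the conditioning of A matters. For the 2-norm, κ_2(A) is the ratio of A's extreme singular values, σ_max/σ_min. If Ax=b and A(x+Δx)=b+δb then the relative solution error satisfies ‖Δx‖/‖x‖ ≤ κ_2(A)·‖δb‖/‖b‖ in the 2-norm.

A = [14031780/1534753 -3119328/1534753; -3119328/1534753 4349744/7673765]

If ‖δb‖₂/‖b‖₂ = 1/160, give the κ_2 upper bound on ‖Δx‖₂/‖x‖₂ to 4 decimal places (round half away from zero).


0.5478

form AᵀA = [122915560464/1401229489 -138261094272/7006147445; -138261094272/7006147445 155963981056/35030737225] with trace 1920792976/20839225 and determinant 921600/833569
solving λ² − 1920792976/20839225·λ + 921600/833569 = 0 gives λ = 2304/25, 10000/833569
σ_max=√(2304/25)=(48/5), σ_min=√(10000/833569)=(100/913) → κ = 87.6480
κ_2(A)·‖δb‖/‖b‖ = 0.5478


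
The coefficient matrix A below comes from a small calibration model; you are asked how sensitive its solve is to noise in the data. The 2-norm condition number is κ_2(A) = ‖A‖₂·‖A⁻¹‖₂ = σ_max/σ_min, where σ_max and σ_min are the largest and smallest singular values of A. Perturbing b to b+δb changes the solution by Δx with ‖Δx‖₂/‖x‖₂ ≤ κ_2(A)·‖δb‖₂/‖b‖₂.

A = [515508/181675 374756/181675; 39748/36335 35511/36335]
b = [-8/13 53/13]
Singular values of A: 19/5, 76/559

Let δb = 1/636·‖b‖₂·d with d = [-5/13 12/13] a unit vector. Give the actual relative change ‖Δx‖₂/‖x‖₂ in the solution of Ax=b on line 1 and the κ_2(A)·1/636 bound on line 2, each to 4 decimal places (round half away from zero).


σ_max = 19/5, σ_min = 76/559
κ = σ_max/σ_min = (19/5)/(76/559) = 27.9500
worst-case relative error ≤ 27.9500 × 1/636 = 0.0439
solve Ax = b  →  x = [-17.4421 23.6947]
‖b‖₂ = 4.1231 and ‖x‖₂ = 29.4222
δb = ε·‖b‖·d = [-0.0025 0.0060]; solving A·Δx = δb gives ‖Δx‖ = 0.0477
realised ‖Δx‖/‖x‖ = 0.0016
so the bound overstates the realised error by a factor of ≈ 27.1166 (computed from the unrounded values)

0.0016
0.0439


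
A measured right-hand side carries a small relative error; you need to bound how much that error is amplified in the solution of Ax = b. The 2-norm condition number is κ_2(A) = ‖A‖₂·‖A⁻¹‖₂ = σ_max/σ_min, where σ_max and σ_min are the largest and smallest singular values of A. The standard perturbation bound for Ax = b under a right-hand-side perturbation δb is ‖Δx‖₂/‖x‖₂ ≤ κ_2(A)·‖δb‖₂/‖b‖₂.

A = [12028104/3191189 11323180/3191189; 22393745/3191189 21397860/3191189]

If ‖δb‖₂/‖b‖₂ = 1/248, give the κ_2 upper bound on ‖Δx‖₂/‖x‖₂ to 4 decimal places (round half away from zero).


1.3050

M = AᵀA = [2235830799169/35237672089 2129323899780/35237672089; 2129323899780/35237672089 2027968228000/35237672089]. tr(M)=5069915609/41899729, det(M)=5856400/41899729
solving λ² − 5069915609/41899729·λ + 5856400/41899729 = 0 gives λ = 121, 48400/41899729
κ = σ_max/σ_min = 11/(220/6473) = 323.6500
perturbation bound = 323.6500·1/248 = 1.3050


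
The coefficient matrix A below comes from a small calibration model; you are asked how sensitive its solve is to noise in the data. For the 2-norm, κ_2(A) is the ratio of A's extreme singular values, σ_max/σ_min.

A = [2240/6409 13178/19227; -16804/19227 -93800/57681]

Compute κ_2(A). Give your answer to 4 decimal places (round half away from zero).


M = AᵀA = [1938064/2187441 10898720/6562323; 10898720/6562323 61309924/19686969]. tr(M)=272500/68121, det(M)=64/68121
eigenvalues of AᵀA: λ = (tr ± √(tr²−4·det))/2 = 4, 16/68121
so κ_2 = √(4 / (16/68121)) = 130.5000

130.5000


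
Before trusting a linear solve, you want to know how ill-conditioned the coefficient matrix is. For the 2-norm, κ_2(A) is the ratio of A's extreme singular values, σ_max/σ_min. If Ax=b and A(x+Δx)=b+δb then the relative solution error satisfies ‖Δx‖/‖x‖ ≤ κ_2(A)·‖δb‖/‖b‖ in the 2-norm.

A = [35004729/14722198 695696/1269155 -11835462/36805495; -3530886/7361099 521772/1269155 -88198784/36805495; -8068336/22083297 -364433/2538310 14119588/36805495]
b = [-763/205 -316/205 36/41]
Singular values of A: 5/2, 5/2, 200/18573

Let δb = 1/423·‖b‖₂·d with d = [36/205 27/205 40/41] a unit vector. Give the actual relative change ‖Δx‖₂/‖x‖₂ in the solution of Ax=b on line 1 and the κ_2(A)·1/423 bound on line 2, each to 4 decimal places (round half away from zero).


σ_max = 5/2, σ_min = 200/18573
condition number: (5/2) ÷ (200/18573) = 232.1625
κ_2(A)·‖δb‖/‖b‖ = 0.5488
solve Ax = b  →  x = [-1.3490 -0.4480 0.8364]
‖b‖₂ = 4.1231 and ‖x‖₂ = 1.6492
with δb = [0.0017 0.0013 0.0095], A·Δx = δb → ‖Δx‖ = 0.9052
dividing the unrounded norms, ‖Δx‖/‖x‖ = 0.5488
so the bound is sharp here: realised error equals the bound

0.5488
0.5488


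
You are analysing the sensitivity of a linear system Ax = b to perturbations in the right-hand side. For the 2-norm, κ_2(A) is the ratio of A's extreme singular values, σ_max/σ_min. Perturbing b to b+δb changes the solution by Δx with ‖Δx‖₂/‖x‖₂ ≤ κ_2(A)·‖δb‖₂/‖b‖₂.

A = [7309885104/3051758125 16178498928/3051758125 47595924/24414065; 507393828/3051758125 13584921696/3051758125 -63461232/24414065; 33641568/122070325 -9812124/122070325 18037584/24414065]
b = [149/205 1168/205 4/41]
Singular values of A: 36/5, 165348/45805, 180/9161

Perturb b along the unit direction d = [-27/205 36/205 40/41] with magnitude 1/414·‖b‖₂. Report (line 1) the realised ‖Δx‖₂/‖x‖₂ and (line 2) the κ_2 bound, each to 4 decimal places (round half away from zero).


0.0139
0.8851

σ_max = 36/5, σ_min = 180/9161
κ_2(A) = (36/5) / (180/9161) = 366.4400
perturbation bound = 366.4400·1/414 = 0.8851
solve Ax = b  →  x = [-45.3539 13.8069 18.5519]
‖b‖₂ = 5.7446 and ‖x‖₂ = 50.9095
Δx = A⁻¹·δb where δb = 1/414·5.7446·d; ‖Δx‖ = 0.7062
realised ‖Δx‖/‖x‖ = 0.0139
so the bound overstates the realised error by a factor of ≈ 63.8079 (computed from the unrounded values)


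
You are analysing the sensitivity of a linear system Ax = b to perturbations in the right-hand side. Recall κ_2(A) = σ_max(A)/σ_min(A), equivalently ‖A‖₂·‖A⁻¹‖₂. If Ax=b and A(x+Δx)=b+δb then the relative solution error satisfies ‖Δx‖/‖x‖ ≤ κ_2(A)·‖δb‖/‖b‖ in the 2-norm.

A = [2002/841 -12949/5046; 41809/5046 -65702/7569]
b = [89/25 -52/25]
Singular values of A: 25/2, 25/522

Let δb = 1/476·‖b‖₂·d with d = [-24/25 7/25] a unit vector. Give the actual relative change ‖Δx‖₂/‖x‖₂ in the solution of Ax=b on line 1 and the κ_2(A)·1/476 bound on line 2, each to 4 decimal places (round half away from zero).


0.0022
0.5483

σ_max = 25/2, σ_min = 25/522
κ_2(A) = (25/2) / (25/522) = 261.0000
κ_2(A)·‖δb‖/‖b‖ = 0.5483
solve Ax = b  →  x = [-60.5352 -57.5421]
‖b‖ = 4.1231, ‖x‖ = 83.5200
δb = ε·‖b‖·d = [-0.0083 0.0024]; solving A·Δx = δb gives ‖Δx‖ = 0.1809
realised ‖Δx‖/‖x‖ = 0.0022
so the bound overstates the realised error by a factor of ≈ 253.2073 (computed from the unrounded values)


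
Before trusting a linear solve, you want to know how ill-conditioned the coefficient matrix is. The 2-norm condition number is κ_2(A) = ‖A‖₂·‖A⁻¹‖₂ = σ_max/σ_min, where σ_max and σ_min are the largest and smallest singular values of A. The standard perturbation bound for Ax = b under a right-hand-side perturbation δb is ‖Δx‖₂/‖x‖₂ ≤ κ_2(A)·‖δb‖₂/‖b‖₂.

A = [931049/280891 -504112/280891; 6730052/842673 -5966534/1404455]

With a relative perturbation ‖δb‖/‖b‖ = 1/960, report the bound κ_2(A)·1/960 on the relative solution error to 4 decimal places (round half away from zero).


0.3972

form AᵀA = [314173195777/4201762041 -279262595752/7002936735; -279262595752/7002936735 248241128324/11671561225] with trace 34908304669/363474225 and determinant 23059204/363474225
eigenvalues of AᵀA: λ = (tr ± √(tr²−4·det))/2 = 2401/25, 9604/14538969
so κ_2 = √((2401/25) / (9604/14538969)) = 381.3000
bound on ‖Δx‖/‖x‖: κ·ε = 381.3000·1/960 = 0.3972


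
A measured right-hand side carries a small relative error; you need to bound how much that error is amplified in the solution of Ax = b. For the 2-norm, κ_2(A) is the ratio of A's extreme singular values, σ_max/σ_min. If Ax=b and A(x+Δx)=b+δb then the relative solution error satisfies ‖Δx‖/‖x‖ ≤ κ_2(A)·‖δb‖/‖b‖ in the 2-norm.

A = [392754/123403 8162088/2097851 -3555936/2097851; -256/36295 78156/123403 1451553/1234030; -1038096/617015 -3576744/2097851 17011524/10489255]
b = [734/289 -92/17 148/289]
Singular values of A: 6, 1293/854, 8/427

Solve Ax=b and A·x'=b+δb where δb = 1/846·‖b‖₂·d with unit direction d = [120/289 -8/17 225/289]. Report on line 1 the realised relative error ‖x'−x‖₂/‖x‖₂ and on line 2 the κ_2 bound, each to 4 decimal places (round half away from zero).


0.0018
0.3785

from the listed singular values, σ₁ = 6, σ_n = 8/427
κ = σ_max/σ_min = 6/(8/427) = 320.2500
κ_2(A)·‖δb‖/‖b‖ = 0.3785
solve Ax = b  →  x = [171.0000 -114.0374 57.8258]
2-norm of b is 6.0000; of x, 213.5166
re-solving with b+δb shifts x by Δx of norm 0.3785
relative error = 0.0018
realised/bound (from unrounded values) ≈ 0.0047


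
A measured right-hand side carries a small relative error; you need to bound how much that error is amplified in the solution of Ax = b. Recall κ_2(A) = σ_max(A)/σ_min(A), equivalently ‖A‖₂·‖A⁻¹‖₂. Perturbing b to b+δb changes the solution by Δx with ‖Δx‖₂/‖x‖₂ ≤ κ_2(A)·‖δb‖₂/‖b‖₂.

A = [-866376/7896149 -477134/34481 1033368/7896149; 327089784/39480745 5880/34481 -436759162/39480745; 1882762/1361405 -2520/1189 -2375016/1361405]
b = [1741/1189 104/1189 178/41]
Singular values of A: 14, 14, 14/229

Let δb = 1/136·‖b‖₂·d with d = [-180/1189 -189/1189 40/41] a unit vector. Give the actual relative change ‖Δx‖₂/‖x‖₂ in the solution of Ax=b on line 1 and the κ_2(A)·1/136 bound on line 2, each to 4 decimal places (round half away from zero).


0.0084
1.6838

σ_max = 14, σ_min = 14/229
κ_2(A) = 14 / (14/229) = 229.0000
perturbation bound = 229.0000·1/136 = 1.6838
solve Ax = b  →  x = [52.3754 -0.1502 39.2138]
‖b‖₂ = 4.5826 and ‖x‖₂ = 65.4288
δb = ε·‖b‖·d = [-0.0051 -0.0054 0.0329]; solving A·Δx = δb gives ‖Δx‖ = 0.5512
dividing the unrounded norms, ‖Δx‖/‖x‖ = 0.0084
tightness: 0.0084 against a bound of 1.6838 (unrounded ratio ≈ 0.0050)


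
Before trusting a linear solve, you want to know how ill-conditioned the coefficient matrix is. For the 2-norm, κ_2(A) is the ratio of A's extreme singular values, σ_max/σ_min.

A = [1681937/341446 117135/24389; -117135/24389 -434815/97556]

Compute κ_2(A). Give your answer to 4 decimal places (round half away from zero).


81.2000

form AᵀA = [6561416509/138627076 892451565/19803868; 892451565/19803868 485842825/11316496] with trace 59514821/659344 and determinant 3258025/2637376
char-poly roots: 361/4 and 9025/659344
so κ_2 = √((361/4) / (9025/659344)) = 81.2000


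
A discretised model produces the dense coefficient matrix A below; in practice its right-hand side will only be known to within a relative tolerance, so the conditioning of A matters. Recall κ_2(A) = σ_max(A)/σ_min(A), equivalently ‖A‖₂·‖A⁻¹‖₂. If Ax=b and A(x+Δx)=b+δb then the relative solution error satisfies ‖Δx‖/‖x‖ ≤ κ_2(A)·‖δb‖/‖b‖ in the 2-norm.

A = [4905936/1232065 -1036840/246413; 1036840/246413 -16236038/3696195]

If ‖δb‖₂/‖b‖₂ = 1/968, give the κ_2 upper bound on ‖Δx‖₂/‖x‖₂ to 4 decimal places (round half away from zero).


M = AᵀA = [60575669056/1804975225 -7632386608/216597027; -7632386608/216597027 601060994884/16244777025]. tr(M)=1362951268/19316025, det(M)=2458624/53655625
eigenvalues of AᵀA: λ = (tr ± √(tr²−4·det))/2 = 1764/25, 12544/19316025
κ_2(A) = √(λ_max/λ_min) = √((1764/25) / (12544/19316025)) = 329.6250
perturbation bound = 329.6250·1/968 = 0.3405

0.3405


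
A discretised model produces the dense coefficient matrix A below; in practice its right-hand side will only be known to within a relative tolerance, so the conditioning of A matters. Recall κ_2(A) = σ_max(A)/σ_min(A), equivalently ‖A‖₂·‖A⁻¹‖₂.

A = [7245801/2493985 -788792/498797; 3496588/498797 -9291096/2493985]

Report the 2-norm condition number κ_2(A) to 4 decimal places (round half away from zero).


AᵀA = [2119259308729/36804504025 -45210135672/1472180161; -45210135672/1472180161 602836008064/36804504025]; tr = 9419014937/127351225, det = 218803264/3183780625
solving λ² − 9419014937/127351225·λ + 218803264/3183780625 = 0 gives λ = 1849/25, 118336/127351225
κ_2(A) = √(λ_max/λ_min) = √((1849/25) / (118336/127351225)) = 282.1250

282.1250


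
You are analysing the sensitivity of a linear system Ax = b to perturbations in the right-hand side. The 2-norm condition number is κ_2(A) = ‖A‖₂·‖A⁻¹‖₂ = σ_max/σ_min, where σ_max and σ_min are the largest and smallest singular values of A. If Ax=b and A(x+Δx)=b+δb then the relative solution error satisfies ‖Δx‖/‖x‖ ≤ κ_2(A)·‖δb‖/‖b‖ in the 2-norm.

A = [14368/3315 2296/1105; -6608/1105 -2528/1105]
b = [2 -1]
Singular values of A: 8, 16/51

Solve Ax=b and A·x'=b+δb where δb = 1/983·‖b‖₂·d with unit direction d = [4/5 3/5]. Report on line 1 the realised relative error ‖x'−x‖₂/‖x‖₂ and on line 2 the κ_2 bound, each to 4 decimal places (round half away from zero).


0.0023
0.0259

from the listed singular values, σ₁ = 8, σ_n = 16/51
κ = σ_max/σ_min = 8/(16/51) = 25.5000
perturbation bound = 25.5000·1/983 = 0.0259
solve Ax = b  →  x = [-0.9952 3.0385]
‖b‖₂ = 2.2361 and ‖x‖₂ = 3.1973
δb = ε·‖b‖·d = [0.0018 0.0014]; solving A·Δx = δb gives ‖Δx‖ = 0.0073
realised ‖Δx‖/‖x‖ = 0.0023
realised/bound (from unrounded values) ≈ 0.0874


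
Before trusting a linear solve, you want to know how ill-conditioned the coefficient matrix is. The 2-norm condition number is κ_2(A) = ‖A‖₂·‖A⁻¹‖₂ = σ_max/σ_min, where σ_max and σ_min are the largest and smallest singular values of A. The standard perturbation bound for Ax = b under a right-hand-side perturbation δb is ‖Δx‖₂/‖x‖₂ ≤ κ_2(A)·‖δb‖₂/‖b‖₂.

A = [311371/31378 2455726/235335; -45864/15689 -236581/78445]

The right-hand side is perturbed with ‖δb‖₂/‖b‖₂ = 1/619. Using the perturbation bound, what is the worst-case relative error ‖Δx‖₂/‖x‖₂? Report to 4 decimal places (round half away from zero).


M = AᵀA = [105365925625/984578884 82974516625/738434163; 82974516625/738434163 261373012525/2215302489]. tr(M)=2370731725/10536516, det(M)=390625/1170724
λ_max, λ_min = (2370731725/10536516 ± √5620220742165225625/111018169418256)/2 = 225, 15625/10536516
so κ_2 = √(225 / (15625/10536516)) = 389.5200
worst-case relative error ≤ 389.5200 × 1/619 = 0.6293

0.6293


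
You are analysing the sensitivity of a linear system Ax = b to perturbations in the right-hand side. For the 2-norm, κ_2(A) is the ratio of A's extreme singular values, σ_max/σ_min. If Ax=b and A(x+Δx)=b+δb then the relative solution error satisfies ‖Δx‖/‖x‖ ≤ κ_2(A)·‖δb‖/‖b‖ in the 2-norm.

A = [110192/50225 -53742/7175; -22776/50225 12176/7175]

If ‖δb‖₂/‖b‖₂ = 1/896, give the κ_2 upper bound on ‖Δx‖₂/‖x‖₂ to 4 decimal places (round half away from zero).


form AᵀA = [1506368/300125 -737568/42875; -737568/42875 361268/6125] with trace 153668/2401 and determinant 256/2401
char-poly roots: 64 and 4/2401
so κ_2 = √(64 / (4/2401)) = 196.0000
bound on ‖Δx‖/‖x‖: κ·ε = 196.0000·1/896 = 0.2188

0.2188


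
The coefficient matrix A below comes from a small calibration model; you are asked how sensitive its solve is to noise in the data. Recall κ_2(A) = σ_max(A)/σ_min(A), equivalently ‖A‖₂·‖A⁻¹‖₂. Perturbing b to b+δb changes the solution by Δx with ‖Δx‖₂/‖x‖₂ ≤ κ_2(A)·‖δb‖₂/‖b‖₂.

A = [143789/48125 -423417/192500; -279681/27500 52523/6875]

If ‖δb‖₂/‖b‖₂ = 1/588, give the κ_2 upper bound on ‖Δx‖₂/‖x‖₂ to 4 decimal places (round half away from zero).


0.6548

AᵀA = [6661849681/59290000 -312270912/3705625; -312270912/3705625 3747321169/59290000]; tr = 208183417/1185800, det = 7890481/37945600
solving λ² − 208183417/1185800·λ + 7890481/37945600 = 0 gives λ = 2809/16, 2809/2371600
κ_2(A) = √(λ_max/λ_min) = √((2809/16) / (2809/2371600)) = 385.0000
bound on ‖Δx‖/‖x‖: κ·ε = 385.0000·1/588 = 0.6548
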